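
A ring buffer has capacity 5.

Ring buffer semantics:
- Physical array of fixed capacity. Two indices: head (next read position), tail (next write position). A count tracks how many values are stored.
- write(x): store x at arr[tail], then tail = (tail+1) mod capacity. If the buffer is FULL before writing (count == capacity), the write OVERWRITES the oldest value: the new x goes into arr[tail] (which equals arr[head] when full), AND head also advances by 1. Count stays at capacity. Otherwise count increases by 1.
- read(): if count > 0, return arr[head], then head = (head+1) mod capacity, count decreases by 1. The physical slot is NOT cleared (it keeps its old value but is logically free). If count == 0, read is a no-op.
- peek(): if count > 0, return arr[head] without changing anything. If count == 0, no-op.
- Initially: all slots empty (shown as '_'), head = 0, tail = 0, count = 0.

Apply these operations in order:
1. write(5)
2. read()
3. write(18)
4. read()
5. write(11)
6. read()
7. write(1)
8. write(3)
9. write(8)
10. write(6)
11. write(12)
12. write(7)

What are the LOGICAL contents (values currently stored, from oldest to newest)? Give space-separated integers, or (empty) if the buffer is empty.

After op 1 (write(5)): arr=[5 _ _ _ _] head=0 tail=1 count=1
After op 2 (read()): arr=[5 _ _ _ _] head=1 tail=1 count=0
After op 3 (write(18)): arr=[5 18 _ _ _] head=1 tail=2 count=1
After op 4 (read()): arr=[5 18 _ _ _] head=2 tail=2 count=0
After op 5 (write(11)): arr=[5 18 11 _ _] head=2 tail=3 count=1
After op 6 (read()): arr=[5 18 11 _ _] head=3 tail=3 count=0
After op 7 (write(1)): arr=[5 18 11 1 _] head=3 tail=4 count=1
After op 8 (write(3)): arr=[5 18 11 1 3] head=3 tail=0 count=2
After op 9 (write(8)): arr=[8 18 11 1 3] head=3 tail=1 count=3
After op 10 (write(6)): arr=[8 6 11 1 3] head=3 tail=2 count=4
After op 11 (write(12)): arr=[8 6 12 1 3] head=3 tail=3 count=5
After op 12 (write(7)): arr=[8 6 12 7 3] head=4 tail=4 count=5

Answer: 3 8 6 12 7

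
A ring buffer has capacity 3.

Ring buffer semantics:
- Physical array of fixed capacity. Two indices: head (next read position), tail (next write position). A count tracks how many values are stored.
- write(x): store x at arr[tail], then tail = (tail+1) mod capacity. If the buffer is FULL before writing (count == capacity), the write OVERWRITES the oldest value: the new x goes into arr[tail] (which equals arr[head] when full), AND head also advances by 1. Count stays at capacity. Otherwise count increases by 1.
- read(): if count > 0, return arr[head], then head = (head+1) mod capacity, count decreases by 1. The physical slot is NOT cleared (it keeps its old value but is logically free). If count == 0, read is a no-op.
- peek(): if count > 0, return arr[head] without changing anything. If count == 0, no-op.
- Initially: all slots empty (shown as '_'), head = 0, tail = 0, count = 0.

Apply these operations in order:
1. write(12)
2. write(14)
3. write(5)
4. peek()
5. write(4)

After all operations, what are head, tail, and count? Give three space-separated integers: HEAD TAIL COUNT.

After op 1 (write(12)): arr=[12 _ _] head=0 tail=1 count=1
After op 2 (write(14)): arr=[12 14 _] head=0 tail=2 count=2
After op 3 (write(5)): arr=[12 14 5] head=0 tail=0 count=3
After op 4 (peek()): arr=[12 14 5] head=0 tail=0 count=3
After op 5 (write(4)): arr=[4 14 5] head=1 tail=1 count=3

Answer: 1 1 3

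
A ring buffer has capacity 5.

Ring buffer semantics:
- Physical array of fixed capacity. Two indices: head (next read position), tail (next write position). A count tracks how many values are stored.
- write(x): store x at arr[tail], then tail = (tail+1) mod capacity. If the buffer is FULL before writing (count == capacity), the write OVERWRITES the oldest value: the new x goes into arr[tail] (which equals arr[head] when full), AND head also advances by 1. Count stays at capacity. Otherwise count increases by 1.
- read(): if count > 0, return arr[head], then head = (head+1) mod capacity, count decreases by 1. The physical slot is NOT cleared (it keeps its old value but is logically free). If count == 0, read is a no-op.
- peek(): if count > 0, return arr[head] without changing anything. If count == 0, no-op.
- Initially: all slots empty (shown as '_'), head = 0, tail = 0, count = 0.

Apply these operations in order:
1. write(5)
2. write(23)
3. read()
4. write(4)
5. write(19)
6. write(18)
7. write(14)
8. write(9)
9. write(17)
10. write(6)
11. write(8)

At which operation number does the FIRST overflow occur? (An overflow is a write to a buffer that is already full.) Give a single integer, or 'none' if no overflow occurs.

Answer: 8

Derivation:
After op 1 (write(5)): arr=[5 _ _ _ _] head=0 tail=1 count=1
After op 2 (write(23)): arr=[5 23 _ _ _] head=0 tail=2 count=2
After op 3 (read()): arr=[5 23 _ _ _] head=1 tail=2 count=1
After op 4 (write(4)): arr=[5 23 4 _ _] head=1 tail=3 count=2
After op 5 (write(19)): arr=[5 23 4 19 _] head=1 tail=4 count=3
After op 6 (write(18)): arr=[5 23 4 19 18] head=1 tail=0 count=4
After op 7 (write(14)): arr=[14 23 4 19 18] head=1 tail=1 count=5
After op 8 (write(9)): arr=[14 9 4 19 18] head=2 tail=2 count=5
After op 9 (write(17)): arr=[14 9 17 19 18] head=3 tail=3 count=5
After op 10 (write(6)): arr=[14 9 17 6 18] head=4 tail=4 count=5
After op 11 (write(8)): arr=[14 9 17 6 8] head=0 tail=0 count=5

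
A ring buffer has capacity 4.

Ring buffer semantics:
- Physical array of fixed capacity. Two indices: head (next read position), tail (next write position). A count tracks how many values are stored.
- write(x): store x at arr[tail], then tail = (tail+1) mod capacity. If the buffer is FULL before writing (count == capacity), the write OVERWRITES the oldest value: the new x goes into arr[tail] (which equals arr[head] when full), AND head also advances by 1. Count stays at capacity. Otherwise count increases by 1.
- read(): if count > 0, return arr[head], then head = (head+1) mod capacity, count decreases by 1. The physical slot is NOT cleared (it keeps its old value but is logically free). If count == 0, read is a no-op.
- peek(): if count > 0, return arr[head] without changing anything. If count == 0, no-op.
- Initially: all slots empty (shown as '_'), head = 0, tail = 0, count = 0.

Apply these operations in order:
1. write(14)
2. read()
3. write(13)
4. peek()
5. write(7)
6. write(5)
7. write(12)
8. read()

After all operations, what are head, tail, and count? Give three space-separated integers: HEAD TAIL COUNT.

Answer: 2 1 3

Derivation:
After op 1 (write(14)): arr=[14 _ _ _] head=0 tail=1 count=1
After op 2 (read()): arr=[14 _ _ _] head=1 tail=1 count=0
After op 3 (write(13)): arr=[14 13 _ _] head=1 tail=2 count=1
After op 4 (peek()): arr=[14 13 _ _] head=1 tail=2 count=1
After op 5 (write(7)): arr=[14 13 7 _] head=1 tail=3 count=2
After op 6 (write(5)): arr=[14 13 7 5] head=1 tail=0 count=3
After op 7 (write(12)): arr=[12 13 7 5] head=1 tail=1 count=4
After op 8 (read()): arr=[12 13 7 5] head=2 tail=1 count=3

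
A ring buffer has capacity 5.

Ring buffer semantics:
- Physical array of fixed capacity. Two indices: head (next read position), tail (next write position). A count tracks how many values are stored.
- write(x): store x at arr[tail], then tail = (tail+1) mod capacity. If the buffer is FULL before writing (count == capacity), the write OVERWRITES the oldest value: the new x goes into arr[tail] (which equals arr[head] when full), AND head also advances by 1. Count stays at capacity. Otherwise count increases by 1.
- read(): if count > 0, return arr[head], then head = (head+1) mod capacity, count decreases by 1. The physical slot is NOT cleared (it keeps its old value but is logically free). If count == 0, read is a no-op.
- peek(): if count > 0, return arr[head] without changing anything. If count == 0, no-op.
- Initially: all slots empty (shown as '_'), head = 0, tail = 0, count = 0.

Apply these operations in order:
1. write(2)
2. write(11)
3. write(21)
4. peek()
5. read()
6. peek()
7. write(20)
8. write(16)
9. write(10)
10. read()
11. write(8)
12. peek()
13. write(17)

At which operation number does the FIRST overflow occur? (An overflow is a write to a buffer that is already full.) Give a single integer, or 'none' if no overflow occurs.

After op 1 (write(2)): arr=[2 _ _ _ _] head=0 tail=1 count=1
After op 2 (write(11)): arr=[2 11 _ _ _] head=0 tail=2 count=2
After op 3 (write(21)): arr=[2 11 21 _ _] head=0 tail=3 count=3
After op 4 (peek()): arr=[2 11 21 _ _] head=0 tail=3 count=3
After op 5 (read()): arr=[2 11 21 _ _] head=1 tail=3 count=2
After op 6 (peek()): arr=[2 11 21 _ _] head=1 tail=3 count=2
After op 7 (write(20)): arr=[2 11 21 20 _] head=1 tail=4 count=3
After op 8 (write(16)): arr=[2 11 21 20 16] head=1 tail=0 count=4
After op 9 (write(10)): arr=[10 11 21 20 16] head=1 tail=1 count=5
After op 10 (read()): arr=[10 11 21 20 16] head=2 tail=1 count=4
After op 11 (write(8)): arr=[10 8 21 20 16] head=2 tail=2 count=5
After op 12 (peek()): arr=[10 8 21 20 16] head=2 tail=2 count=5
After op 13 (write(17)): arr=[10 8 17 20 16] head=3 tail=3 count=5

Answer: 13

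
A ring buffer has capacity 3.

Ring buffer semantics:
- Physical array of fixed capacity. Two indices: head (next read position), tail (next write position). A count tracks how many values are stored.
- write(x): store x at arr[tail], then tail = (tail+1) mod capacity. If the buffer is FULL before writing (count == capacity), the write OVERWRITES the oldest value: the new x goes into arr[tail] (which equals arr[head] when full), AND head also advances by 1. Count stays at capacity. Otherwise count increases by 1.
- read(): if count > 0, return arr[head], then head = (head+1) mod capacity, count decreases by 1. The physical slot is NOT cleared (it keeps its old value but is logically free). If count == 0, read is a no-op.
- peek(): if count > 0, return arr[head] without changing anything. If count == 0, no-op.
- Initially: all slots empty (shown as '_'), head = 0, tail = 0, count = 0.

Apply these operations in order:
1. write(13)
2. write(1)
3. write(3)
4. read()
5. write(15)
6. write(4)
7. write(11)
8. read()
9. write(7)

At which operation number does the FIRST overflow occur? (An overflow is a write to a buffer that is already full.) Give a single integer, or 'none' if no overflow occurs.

Answer: 6

Derivation:
After op 1 (write(13)): arr=[13 _ _] head=0 tail=1 count=1
After op 2 (write(1)): arr=[13 1 _] head=0 tail=2 count=2
After op 3 (write(3)): arr=[13 1 3] head=0 tail=0 count=3
After op 4 (read()): arr=[13 1 3] head=1 tail=0 count=2
After op 5 (write(15)): arr=[15 1 3] head=1 tail=1 count=3
After op 6 (write(4)): arr=[15 4 3] head=2 tail=2 count=3
After op 7 (write(11)): arr=[15 4 11] head=0 tail=0 count=3
After op 8 (read()): arr=[15 4 11] head=1 tail=0 count=2
After op 9 (write(7)): arr=[7 4 11] head=1 tail=1 count=3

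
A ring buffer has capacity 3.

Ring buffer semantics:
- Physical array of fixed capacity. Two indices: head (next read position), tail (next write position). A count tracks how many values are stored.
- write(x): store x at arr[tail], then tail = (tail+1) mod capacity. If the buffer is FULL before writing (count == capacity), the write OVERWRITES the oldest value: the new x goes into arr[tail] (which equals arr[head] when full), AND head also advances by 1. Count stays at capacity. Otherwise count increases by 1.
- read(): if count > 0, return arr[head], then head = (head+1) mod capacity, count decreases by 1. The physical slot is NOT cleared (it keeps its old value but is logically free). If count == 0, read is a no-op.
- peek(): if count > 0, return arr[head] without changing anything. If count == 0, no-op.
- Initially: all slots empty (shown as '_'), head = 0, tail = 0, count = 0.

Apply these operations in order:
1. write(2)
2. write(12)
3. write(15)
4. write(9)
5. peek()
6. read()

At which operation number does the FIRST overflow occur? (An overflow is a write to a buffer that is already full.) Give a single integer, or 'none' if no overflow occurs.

After op 1 (write(2)): arr=[2 _ _] head=0 tail=1 count=1
After op 2 (write(12)): arr=[2 12 _] head=0 tail=2 count=2
After op 3 (write(15)): arr=[2 12 15] head=0 tail=0 count=3
After op 4 (write(9)): arr=[9 12 15] head=1 tail=1 count=3
After op 5 (peek()): arr=[9 12 15] head=1 tail=1 count=3
After op 6 (read()): arr=[9 12 15] head=2 tail=1 count=2

Answer: 4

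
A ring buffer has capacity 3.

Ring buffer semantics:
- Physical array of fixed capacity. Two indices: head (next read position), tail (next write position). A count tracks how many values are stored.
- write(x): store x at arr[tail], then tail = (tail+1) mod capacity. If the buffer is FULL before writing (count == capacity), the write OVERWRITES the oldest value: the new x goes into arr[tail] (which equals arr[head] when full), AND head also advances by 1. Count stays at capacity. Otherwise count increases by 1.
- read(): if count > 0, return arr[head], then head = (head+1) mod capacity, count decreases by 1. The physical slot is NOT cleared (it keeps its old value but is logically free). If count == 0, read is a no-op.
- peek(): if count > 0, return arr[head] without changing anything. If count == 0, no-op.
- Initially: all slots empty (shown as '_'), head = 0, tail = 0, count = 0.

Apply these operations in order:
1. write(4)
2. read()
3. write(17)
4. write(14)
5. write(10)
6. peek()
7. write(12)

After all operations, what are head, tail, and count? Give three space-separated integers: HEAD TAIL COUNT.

After op 1 (write(4)): arr=[4 _ _] head=0 tail=1 count=1
After op 2 (read()): arr=[4 _ _] head=1 tail=1 count=0
After op 3 (write(17)): arr=[4 17 _] head=1 tail=2 count=1
After op 4 (write(14)): arr=[4 17 14] head=1 tail=0 count=2
After op 5 (write(10)): arr=[10 17 14] head=1 tail=1 count=3
After op 6 (peek()): arr=[10 17 14] head=1 tail=1 count=3
After op 7 (write(12)): arr=[10 12 14] head=2 tail=2 count=3

Answer: 2 2 3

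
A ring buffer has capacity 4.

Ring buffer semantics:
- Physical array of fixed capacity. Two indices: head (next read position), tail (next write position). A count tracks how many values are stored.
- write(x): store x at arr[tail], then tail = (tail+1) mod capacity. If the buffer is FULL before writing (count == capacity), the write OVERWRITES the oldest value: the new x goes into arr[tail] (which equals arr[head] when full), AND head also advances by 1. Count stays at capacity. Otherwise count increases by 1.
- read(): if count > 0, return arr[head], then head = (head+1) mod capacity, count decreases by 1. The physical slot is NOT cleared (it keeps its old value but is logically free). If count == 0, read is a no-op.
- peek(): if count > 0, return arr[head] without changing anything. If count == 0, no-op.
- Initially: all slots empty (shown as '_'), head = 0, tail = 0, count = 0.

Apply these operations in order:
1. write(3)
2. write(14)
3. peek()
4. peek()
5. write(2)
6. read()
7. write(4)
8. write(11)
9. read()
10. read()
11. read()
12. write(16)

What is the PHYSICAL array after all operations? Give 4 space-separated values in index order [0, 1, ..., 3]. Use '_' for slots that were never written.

After op 1 (write(3)): arr=[3 _ _ _] head=0 tail=1 count=1
After op 2 (write(14)): arr=[3 14 _ _] head=0 tail=2 count=2
After op 3 (peek()): arr=[3 14 _ _] head=0 tail=2 count=2
After op 4 (peek()): arr=[3 14 _ _] head=0 tail=2 count=2
After op 5 (write(2)): arr=[3 14 2 _] head=0 tail=3 count=3
After op 6 (read()): arr=[3 14 2 _] head=1 tail=3 count=2
After op 7 (write(4)): arr=[3 14 2 4] head=1 tail=0 count=3
After op 8 (write(11)): arr=[11 14 2 4] head=1 tail=1 count=4
After op 9 (read()): arr=[11 14 2 4] head=2 tail=1 count=3
After op 10 (read()): arr=[11 14 2 4] head=3 tail=1 count=2
After op 11 (read()): arr=[11 14 2 4] head=0 tail=1 count=1
After op 12 (write(16)): arr=[11 16 2 4] head=0 tail=2 count=2

Answer: 11 16 2 4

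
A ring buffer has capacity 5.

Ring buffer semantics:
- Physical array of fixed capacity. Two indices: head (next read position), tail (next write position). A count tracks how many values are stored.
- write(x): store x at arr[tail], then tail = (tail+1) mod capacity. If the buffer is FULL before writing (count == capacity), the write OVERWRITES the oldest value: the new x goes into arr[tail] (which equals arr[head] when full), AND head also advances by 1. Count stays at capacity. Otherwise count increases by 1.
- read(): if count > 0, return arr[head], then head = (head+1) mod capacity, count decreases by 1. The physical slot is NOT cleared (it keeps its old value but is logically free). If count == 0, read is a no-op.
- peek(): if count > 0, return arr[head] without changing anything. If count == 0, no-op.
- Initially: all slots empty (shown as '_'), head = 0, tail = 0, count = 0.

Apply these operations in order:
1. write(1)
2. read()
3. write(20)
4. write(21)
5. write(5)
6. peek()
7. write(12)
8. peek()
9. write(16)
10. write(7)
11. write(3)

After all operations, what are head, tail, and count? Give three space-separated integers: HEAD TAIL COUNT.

After op 1 (write(1)): arr=[1 _ _ _ _] head=0 tail=1 count=1
After op 2 (read()): arr=[1 _ _ _ _] head=1 tail=1 count=0
After op 3 (write(20)): arr=[1 20 _ _ _] head=1 tail=2 count=1
After op 4 (write(21)): arr=[1 20 21 _ _] head=1 tail=3 count=2
After op 5 (write(5)): arr=[1 20 21 5 _] head=1 tail=4 count=3
After op 6 (peek()): arr=[1 20 21 5 _] head=1 tail=4 count=3
After op 7 (write(12)): arr=[1 20 21 5 12] head=1 tail=0 count=4
After op 8 (peek()): arr=[1 20 21 5 12] head=1 tail=0 count=4
After op 9 (write(16)): arr=[16 20 21 5 12] head=1 tail=1 count=5
After op 10 (write(7)): arr=[16 7 21 5 12] head=2 tail=2 count=5
After op 11 (write(3)): arr=[16 7 3 5 12] head=3 tail=3 count=5

Answer: 3 3 5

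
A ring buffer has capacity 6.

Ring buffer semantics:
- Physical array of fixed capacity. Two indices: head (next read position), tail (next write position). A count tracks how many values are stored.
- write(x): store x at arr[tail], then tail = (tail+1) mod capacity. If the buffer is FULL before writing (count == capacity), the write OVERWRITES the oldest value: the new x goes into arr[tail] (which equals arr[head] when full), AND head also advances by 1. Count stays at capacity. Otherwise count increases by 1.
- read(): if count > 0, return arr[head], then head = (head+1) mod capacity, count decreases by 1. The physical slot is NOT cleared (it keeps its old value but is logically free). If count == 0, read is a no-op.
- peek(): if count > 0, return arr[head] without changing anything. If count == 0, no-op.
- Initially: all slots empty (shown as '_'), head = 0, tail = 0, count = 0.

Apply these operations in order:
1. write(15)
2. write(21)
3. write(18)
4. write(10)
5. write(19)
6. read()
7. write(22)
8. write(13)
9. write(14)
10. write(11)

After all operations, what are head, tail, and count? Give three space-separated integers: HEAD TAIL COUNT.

After op 1 (write(15)): arr=[15 _ _ _ _ _] head=0 tail=1 count=1
After op 2 (write(21)): arr=[15 21 _ _ _ _] head=0 tail=2 count=2
After op 3 (write(18)): arr=[15 21 18 _ _ _] head=0 tail=3 count=3
After op 4 (write(10)): arr=[15 21 18 10 _ _] head=0 tail=4 count=4
After op 5 (write(19)): arr=[15 21 18 10 19 _] head=0 tail=5 count=5
After op 6 (read()): arr=[15 21 18 10 19 _] head=1 tail=5 count=4
After op 7 (write(22)): arr=[15 21 18 10 19 22] head=1 tail=0 count=5
After op 8 (write(13)): arr=[13 21 18 10 19 22] head=1 tail=1 count=6
After op 9 (write(14)): arr=[13 14 18 10 19 22] head=2 tail=2 count=6
After op 10 (write(11)): arr=[13 14 11 10 19 22] head=3 tail=3 count=6

Answer: 3 3 6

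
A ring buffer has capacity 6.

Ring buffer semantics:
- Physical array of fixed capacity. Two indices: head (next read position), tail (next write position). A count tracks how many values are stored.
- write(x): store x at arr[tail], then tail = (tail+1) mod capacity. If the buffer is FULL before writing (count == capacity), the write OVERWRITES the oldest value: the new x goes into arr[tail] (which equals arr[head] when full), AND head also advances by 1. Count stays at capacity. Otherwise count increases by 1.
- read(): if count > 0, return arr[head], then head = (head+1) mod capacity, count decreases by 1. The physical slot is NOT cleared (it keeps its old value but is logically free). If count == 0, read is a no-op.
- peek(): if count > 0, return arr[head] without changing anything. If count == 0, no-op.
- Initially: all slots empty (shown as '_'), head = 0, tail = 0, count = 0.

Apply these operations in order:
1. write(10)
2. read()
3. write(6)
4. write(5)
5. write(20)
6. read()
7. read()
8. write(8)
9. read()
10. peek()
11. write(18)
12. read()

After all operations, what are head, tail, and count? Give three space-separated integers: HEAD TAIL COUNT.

Answer: 5 0 1

Derivation:
After op 1 (write(10)): arr=[10 _ _ _ _ _] head=0 tail=1 count=1
After op 2 (read()): arr=[10 _ _ _ _ _] head=1 tail=1 count=0
After op 3 (write(6)): arr=[10 6 _ _ _ _] head=1 tail=2 count=1
After op 4 (write(5)): arr=[10 6 5 _ _ _] head=1 tail=3 count=2
After op 5 (write(20)): arr=[10 6 5 20 _ _] head=1 tail=4 count=3
After op 6 (read()): arr=[10 6 5 20 _ _] head=2 tail=4 count=2
After op 7 (read()): arr=[10 6 5 20 _ _] head=3 tail=4 count=1
After op 8 (write(8)): arr=[10 6 5 20 8 _] head=3 tail=5 count=2
After op 9 (read()): arr=[10 6 5 20 8 _] head=4 tail=5 count=1
After op 10 (peek()): arr=[10 6 5 20 8 _] head=4 tail=5 count=1
After op 11 (write(18)): arr=[10 6 5 20 8 18] head=4 tail=0 count=2
After op 12 (read()): arr=[10 6 5 20 8 18] head=5 tail=0 count=1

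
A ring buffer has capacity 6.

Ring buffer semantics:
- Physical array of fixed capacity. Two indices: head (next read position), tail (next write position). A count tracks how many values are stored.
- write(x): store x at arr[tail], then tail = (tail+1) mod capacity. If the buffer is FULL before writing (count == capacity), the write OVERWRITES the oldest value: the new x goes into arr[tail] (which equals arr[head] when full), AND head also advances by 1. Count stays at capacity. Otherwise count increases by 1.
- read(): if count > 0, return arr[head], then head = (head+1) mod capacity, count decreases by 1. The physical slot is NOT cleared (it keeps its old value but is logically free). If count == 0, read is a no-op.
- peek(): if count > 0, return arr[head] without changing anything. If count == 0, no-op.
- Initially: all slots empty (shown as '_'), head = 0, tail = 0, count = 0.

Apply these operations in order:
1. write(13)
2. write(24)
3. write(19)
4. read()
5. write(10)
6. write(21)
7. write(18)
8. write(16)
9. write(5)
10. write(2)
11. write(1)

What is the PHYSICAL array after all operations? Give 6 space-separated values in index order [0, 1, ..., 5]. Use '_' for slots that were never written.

Answer: 16 5 2 1 21 18

Derivation:
After op 1 (write(13)): arr=[13 _ _ _ _ _] head=0 tail=1 count=1
After op 2 (write(24)): arr=[13 24 _ _ _ _] head=0 tail=2 count=2
After op 3 (write(19)): arr=[13 24 19 _ _ _] head=0 tail=3 count=3
After op 4 (read()): arr=[13 24 19 _ _ _] head=1 tail=3 count=2
After op 5 (write(10)): arr=[13 24 19 10 _ _] head=1 tail=4 count=3
After op 6 (write(21)): arr=[13 24 19 10 21 _] head=1 tail=5 count=4
After op 7 (write(18)): arr=[13 24 19 10 21 18] head=1 tail=0 count=5
After op 8 (write(16)): arr=[16 24 19 10 21 18] head=1 tail=1 count=6
After op 9 (write(5)): arr=[16 5 19 10 21 18] head=2 tail=2 count=6
After op 10 (write(2)): arr=[16 5 2 10 21 18] head=3 tail=3 count=6
After op 11 (write(1)): arr=[16 5 2 1 21 18] head=4 tail=4 count=6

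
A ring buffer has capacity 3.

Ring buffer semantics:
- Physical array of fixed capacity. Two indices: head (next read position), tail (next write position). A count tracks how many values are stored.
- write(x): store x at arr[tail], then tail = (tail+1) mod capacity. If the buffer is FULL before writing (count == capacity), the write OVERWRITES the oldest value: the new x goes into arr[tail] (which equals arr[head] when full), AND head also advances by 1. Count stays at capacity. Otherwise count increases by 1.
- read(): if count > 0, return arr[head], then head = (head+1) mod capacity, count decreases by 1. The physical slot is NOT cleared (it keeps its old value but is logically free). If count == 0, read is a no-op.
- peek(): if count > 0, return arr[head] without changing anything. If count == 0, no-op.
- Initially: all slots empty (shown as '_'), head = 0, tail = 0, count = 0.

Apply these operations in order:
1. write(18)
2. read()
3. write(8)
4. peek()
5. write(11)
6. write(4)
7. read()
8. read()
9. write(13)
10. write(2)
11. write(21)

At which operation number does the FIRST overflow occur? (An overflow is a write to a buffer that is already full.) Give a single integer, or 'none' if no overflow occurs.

After op 1 (write(18)): arr=[18 _ _] head=0 tail=1 count=1
After op 2 (read()): arr=[18 _ _] head=1 tail=1 count=0
After op 3 (write(8)): arr=[18 8 _] head=1 tail=2 count=1
After op 4 (peek()): arr=[18 8 _] head=1 tail=2 count=1
After op 5 (write(11)): arr=[18 8 11] head=1 tail=0 count=2
After op 6 (write(4)): arr=[4 8 11] head=1 tail=1 count=3
After op 7 (read()): arr=[4 8 11] head=2 tail=1 count=2
After op 8 (read()): arr=[4 8 11] head=0 tail=1 count=1
After op 9 (write(13)): arr=[4 13 11] head=0 tail=2 count=2
After op 10 (write(2)): arr=[4 13 2] head=0 tail=0 count=3
After op 11 (write(21)): arr=[21 13 2] head=1 tail=1 count=3

Answer: 11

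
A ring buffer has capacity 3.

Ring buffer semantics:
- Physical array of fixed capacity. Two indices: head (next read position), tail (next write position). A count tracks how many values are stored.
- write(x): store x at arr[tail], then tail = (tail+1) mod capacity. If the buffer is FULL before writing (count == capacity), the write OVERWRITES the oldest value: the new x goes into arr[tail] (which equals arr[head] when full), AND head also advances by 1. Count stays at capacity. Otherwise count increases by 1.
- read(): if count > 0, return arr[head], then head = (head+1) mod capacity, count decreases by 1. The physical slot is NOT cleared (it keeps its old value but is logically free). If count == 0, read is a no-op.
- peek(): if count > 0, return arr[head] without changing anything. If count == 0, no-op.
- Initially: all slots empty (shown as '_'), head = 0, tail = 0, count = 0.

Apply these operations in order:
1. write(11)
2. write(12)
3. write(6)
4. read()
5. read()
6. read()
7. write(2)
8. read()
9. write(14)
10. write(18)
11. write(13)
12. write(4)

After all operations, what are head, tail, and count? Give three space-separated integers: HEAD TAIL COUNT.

Answer: 2 2 3

Derivation:
After op 1 (write(11)): arr=[11 _ _] head=0 tail=1 count=1
After op 2 (write(12)): arr=[11 12 _] head=0 tail=2 count=2
After op 3 (write(6)): arr=[11 12 6] head=0 tail=0 count=3
After op 4 (read()): arr=[11 12 6] head=1 tail=0 count=2
After op 5 (read()): arr=[11 12 6] head=2 tail=0 count=1
After op 6 (read()): arr=[11 12 6] head=0 tail=0 count=0
After op 7 (write(2)): arr=[2 12 6] head=0 tail=1 count=1
After op 8 (read()): arr=[2 12 6] head=1 tail=1 count=0
After op 9 (write(14)): arr=[2 14 6] head=1 tail=2 count=1
After op 10 (write(18)): arr=[2 14 18] head=1 tail=0 count=2
After op 11 (write(13)): arr=[13 14 18] head=1 tail=1 count=3
After op 12 (write(4)): arr=[13 4 18] head=2 tail=2 count=3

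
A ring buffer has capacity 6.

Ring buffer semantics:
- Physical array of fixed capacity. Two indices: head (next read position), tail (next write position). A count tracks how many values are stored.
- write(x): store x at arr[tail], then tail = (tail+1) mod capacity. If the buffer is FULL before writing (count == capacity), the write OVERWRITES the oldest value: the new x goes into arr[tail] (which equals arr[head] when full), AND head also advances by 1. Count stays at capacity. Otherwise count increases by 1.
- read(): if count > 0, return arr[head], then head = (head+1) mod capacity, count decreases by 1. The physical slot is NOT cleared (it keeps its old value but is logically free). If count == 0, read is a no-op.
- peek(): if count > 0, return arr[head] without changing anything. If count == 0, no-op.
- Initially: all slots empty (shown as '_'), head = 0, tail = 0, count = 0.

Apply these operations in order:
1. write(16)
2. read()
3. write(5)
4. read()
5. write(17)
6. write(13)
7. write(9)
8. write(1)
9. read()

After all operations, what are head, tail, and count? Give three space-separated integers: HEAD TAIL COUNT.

Answer: 3 0 3

Derivation:
After op 1 (write(16)): arr=[16 _ _ _ _ _] head=0 tail=1 count=1
After op 2 (read()): arr=[16 _ _ _ _ _] head=1 tail=1 count=0
After op 3 (write(5)): arr=[16 5 _ _ _ _] head=1 tail=2 count=1
After op 4 (read()): arr=[16 5 _ _ _ _] head=2 tail=2 count=0
After op 5 (write(17)): arr=[16 5 17 _ _ _] head=2 tail=3 count=1
After op 6 (write(13)): arr=[16 5 17 13 _ _] head=2 tail=4 count=2
After op 7 (write(9)): arr=[16 5 17 13 9 _] head=2 tail=5 count=3
After op 8 (write(1)): arr=[16 5 17 13 9 1] head=2 tail=0 count=4
After op 9 (read()): arr=[16 5 17 13 9 1] head=3 tail=0 count=3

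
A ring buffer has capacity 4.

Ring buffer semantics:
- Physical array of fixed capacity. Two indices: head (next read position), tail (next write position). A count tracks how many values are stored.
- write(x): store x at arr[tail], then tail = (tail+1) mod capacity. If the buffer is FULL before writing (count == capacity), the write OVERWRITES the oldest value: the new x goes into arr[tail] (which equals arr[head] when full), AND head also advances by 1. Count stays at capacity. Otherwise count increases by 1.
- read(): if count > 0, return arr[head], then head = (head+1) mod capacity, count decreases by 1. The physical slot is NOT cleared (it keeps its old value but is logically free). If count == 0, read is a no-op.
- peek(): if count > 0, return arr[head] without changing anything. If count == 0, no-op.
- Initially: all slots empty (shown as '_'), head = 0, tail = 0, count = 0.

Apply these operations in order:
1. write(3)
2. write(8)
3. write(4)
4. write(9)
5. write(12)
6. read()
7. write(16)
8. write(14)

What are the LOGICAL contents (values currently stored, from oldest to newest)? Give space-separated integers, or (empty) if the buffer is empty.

After op 1 (write(3)): arr=[3 _ _ _] head=0 tail=1 count=1
After op 2 (write(8)): arr=[3 8 _ _] head=0 tail=2 count=2
After op 3 (write(4)): arr=[3 8 4 _] head=0 tail=3 count=3
After op 4 (write(9)): arr=[3 8 4 9] head=0 tail=0 count=4
After op 5 (write(12)): arr=[12 8 4 9] head=1 tail=1 count=4
After op 6 (read()): arr=[12 8 4 9] head=2 tail=1 count=3
After op 7 (write(16)): arr=[12 16 4 9] head=2 tail=2 count=4
After op 8 (write(14)): arr=[12 16 14 9] head=3 tail=3 count=4

Answer: 9 12 16 14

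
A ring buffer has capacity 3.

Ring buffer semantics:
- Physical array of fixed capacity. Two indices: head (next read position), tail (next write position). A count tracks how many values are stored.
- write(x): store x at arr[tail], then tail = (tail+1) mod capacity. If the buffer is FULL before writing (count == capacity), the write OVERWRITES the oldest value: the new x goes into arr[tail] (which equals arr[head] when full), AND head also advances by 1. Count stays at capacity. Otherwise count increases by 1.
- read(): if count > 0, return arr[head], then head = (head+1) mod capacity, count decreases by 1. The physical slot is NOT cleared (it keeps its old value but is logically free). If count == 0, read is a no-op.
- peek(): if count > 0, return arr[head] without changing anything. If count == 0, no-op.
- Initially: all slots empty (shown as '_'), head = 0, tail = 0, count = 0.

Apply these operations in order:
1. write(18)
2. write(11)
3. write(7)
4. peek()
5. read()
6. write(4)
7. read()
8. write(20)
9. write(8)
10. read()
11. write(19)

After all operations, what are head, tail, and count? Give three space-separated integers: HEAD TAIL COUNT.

After op 1 (write(18)): arr=[18 _ _] head=0 tail=1 count=1
After op 2 (write(11)): arr=[18 11 _] head=0 tail=2 count=2
After op 3 (write(7)): arr=[18 11 7] head=0 tail=0 count=3
After op 4 (peek()): arr=[18 11 7] head=0 tail=0 count=3
After op 5 (read()): arr=[18 11 7] head=1 tail=0 count=2
After op 6 (write(4)): arr=[4 11 7] head=1 tail=1 count=3
After op 7 (read()): arr=[4 11 7] head=2 tail=1 count=2
After op 8 (write(20)): arr=[4 20 7] head=2 tail=2 count=3
After op 9 (write(8)): arr=[4 20 8] head=0 tail=0 count=3
After op 10 (read()): arr=[4 20 8] head=1 tail=0 count=2
After op 11 (write(19)): arr=[19 20 8] head=1 tail=1 count=3

Answer: 1 1 3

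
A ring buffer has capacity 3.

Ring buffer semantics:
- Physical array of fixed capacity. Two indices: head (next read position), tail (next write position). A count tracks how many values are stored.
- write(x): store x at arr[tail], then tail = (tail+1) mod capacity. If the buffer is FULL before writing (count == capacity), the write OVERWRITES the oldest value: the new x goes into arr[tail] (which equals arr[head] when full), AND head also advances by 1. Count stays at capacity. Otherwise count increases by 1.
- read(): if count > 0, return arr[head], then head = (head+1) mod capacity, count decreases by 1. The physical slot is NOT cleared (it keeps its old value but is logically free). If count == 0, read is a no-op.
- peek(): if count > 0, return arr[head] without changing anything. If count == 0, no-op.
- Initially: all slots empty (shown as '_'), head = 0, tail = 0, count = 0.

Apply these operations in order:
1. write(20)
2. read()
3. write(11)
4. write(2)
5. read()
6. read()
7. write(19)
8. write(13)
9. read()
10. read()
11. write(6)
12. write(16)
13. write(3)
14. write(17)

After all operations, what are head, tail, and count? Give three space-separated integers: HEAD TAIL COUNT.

After op 1 (write(20)): arr=[20 _ _] head=0 tail=1 count=1
After op 2 (read()): arr=[20 _ _] head=1 tail=1 count=0
After op 3 (write(11)): arr=[20 11 _] head=1 tail=2 count=1
After op 4 (write(2)): arr=[20 11 2] head=1 tail=0 count=2
After op 5 (read()): arr=[20 11 2] head=2 tail=0 count=1
After op 6 (read()): arr=[20 11 2] head=0 tail=0 count=0
After op 7 (write(19)): arr=[19 11 2] head=0 tail=1 count=1
After op 8 (write(13)): arr=[19 13 2] head=0 tail=2 count=2
After op 9 (read()): arr=[19 13 2] head=1 tail=2 count=1
After op 10 (read()): arr=[19 13 2] head=2 tail=2 count=0
After op 11 (write(6)): arr=[19 13 6] head=2 tail=0 count=1
After op 12 (write(16)): arr=[16 13 6] head=2 tail=1 count=2
After op 13 (write(3)): arr=[16 3 6] head=2 tail=2 count=3
After op 14 (write(17)): arr=[16 3 17] head=0 tail=0 count=3

Answer: 0 0 3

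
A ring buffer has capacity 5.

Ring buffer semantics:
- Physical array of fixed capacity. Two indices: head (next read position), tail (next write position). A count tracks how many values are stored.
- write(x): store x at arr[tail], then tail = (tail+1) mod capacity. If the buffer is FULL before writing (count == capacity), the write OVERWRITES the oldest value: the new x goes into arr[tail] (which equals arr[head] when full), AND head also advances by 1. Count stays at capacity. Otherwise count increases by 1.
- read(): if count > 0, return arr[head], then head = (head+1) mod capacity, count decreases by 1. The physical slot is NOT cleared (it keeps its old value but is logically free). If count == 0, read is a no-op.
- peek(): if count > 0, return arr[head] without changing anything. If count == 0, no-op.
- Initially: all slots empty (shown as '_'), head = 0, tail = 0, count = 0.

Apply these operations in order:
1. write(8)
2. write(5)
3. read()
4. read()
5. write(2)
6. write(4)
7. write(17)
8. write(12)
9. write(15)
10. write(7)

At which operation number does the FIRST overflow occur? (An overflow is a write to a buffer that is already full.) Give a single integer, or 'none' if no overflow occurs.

After op 1 (write(8)): arr=[8 _ _ _ _] head=0 tail=1 count=1
After op 2 (write(5)): arr=[8 5 _ _ _] head=0 tail=2 count=2
After op 3 (read()): arr=[8 5 _ _ _] head=1 tail=2 count=1
After op 4 (read()): arr=[8 5 _ _ _] head=2 tail=2 count=0
After op 5 (write(2)): arr=[8 5 2 _ _] head=2 tail=3 count=1
After op 6 (write(4)): arr=[8 5 2 4 _] head=2 tail=4 count=2
After op 7 (write(17)): arr=[8 5 2 4 17] head=2 tail=0 count=3
After op 8 (write(12)): arr=[12 5 2 4 17] head=2 tail=1 count=4
After op 9 (write(15)): arr=[12 15 2 4 17] head=2 tail=2 count=5
After op 10 (write(7)): arr=[12 15 7 4 17] head=3 tail=3 count=5

Answer: 10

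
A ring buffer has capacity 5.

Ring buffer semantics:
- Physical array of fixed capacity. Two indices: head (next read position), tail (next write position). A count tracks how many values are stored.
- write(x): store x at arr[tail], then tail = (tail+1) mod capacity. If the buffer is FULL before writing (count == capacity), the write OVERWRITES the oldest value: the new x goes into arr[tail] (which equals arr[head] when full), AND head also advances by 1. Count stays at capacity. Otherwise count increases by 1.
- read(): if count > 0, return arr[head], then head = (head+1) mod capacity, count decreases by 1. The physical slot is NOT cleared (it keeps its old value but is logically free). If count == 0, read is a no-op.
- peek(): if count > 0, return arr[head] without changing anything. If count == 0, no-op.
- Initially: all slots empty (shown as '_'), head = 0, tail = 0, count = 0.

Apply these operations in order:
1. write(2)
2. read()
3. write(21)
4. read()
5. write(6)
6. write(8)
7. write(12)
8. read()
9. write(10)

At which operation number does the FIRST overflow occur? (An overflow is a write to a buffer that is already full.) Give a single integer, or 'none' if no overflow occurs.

After op 1 (write(2)): arr=[2 _ _ _ _] head=0 tail=1 count=1
After op 2 (read()): arr=[2 _ _ _ _] head=1 tail=1 count=0
After op 3 (write(21)): arr=[2 21 _ _ _] head=1 tail=2 count=1
After op 4 (read()): arr=[2 21 _ _ _] head=2 tail=2 count=0
After op 5 (write(6)): arr=[2 21 6 _ _] head=2 tail=3 count=1
After op 6 (write(8)): arr=[2 21 6 8 _] head=2 tail=4 count=2
After op 7 (write(12)): arr=[2 21 6 8 12] head=2 tail=0 count=3
After op 8 (read()): arr=[2 21 6 8 12] head=3 tail=0 count=2
After op 9 (write(10)): arr=[10 21 6 8 12] head=3 tail=1 count=3

Answer: none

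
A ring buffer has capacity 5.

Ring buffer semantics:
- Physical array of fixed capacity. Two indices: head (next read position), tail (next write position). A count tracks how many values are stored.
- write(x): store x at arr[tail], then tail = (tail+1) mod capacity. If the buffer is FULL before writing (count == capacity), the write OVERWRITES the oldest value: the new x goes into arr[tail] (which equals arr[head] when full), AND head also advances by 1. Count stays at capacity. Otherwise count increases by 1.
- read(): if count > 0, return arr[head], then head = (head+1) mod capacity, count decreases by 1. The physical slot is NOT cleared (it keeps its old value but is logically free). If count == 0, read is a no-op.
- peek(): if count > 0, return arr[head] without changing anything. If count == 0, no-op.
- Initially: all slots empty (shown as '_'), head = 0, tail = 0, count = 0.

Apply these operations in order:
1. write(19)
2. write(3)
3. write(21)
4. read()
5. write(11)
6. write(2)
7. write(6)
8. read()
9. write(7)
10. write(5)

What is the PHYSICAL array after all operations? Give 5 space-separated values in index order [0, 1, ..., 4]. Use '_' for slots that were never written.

After op 1 (write(19)): arr=[19 _ _ _ _] head=0 tail=1 count=1
After op 2 (write(3)): arr=[19 3 _ _ _] head=0 tail=2 count=2
After op 3 (write(21)): arr=[19 3 21 _ _] head=0 tail=3 count=3
After op 4 (read()): arr=[19 3 21 _ _] head=1 tail=3 count=2
After op 5 (write(11)): arr=[19 3 21 11 _] head=1 tail=4 count=3
After op 6 (write(2)): arr=[19 3 21 11 2] head=1 tail=0 count=4
After op 7 (write(6)): arr=[6 3 21 11 2] head=1 tail=1 count=5
After op 8 (read()): arr=[6 3 21 11 2] head=2 tail=1 count=4
After op 9 (write(7)): arr=[6 7 21 11 2] head=2 tail=2 count=5
After op 10 (write(5)): arr=[6 7 5 11 2] head=3 tail=3 count=5

Answer: 6 7 5 11 2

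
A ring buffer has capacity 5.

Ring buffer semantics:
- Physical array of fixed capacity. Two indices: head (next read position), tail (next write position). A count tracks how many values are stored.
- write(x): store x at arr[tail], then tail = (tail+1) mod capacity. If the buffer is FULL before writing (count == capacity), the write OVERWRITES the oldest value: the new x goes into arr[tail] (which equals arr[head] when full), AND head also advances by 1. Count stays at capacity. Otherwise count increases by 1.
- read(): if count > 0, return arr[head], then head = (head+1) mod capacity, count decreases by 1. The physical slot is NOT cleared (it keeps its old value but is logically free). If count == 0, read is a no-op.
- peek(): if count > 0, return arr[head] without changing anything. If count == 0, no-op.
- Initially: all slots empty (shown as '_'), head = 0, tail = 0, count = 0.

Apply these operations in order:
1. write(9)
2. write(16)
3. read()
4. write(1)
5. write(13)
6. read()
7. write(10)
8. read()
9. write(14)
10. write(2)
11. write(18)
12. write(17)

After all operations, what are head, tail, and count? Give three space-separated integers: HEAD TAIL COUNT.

Answer: 4 4 5

Derivation:
After op 1 (write(9)): arr=[9 _ _ _ _] head=0 tail=1 count=1
After op 2 (write(16)): arr=[9 16 _ _ _] head=0 tail=2 count=2
After op 3 (read()): arr=[9 16 _ _ _] head=1 tail=2 count=1
After op 4 (write(1)): arr=[9 16 1 _ _] head=1 tail=3 count=2
After op 5 (write(13)): arr=[9 16 1 13 _] head=1 tail=4 count=3
After op 6 (read()): arr=[9 16 1 13 _] head=2 tail=4 count=2
After op 7 (write(10)): arr=[9 16 1 13 10] head=2 tail=0 count=3
After op 8 (read()): arr=[9 16 1 13 10] head=3 tail=0 count=2
After op 9 (write(14)): arr=[14 16 1 13 10] head=3 tail=1 count=3
After op 10 (write(2)): arr=[14 2 1 13 10] head=3 tail=2 count=4
After op 11 (write(18)): arr=[14 2 18 13 10] head=3 tail=3 count=5
After op 12 (write(17)): arr=[14 2 18 17 10] head=4 tail=4 count=5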